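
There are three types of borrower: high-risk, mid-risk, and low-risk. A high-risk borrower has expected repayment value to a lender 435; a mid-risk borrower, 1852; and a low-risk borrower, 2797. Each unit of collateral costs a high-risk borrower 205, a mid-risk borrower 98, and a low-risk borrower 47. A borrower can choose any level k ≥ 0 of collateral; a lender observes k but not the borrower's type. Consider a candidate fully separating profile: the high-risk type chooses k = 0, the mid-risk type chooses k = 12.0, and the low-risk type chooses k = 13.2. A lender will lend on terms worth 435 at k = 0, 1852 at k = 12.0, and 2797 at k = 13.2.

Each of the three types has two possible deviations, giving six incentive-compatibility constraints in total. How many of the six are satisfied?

5

Low-risk (own payoff 2797 − 47×13.2 = 2176.6): to k=0 gives 435 → no gain ✓; to k=12.0 gives 1852 − 47×12.0 = 1288 → no gain ✓.
High-risk (own payoff 435): to k=12.0 gives 1852 − 205×12.0 = -608 → no gain ✓; to k=13.2 gives 2797 − 205×13.2 = 91 → no gain ✓.
Mid-risk (own payoff 1852 − 98×12.0 = 676): to k=0 gives 435 → no gain ✓; to k=13.2 gives 2797 − 98×13.2 = 1503.4 → profitable ✗.
5 of the 6 constraints hold; not an equilibrium.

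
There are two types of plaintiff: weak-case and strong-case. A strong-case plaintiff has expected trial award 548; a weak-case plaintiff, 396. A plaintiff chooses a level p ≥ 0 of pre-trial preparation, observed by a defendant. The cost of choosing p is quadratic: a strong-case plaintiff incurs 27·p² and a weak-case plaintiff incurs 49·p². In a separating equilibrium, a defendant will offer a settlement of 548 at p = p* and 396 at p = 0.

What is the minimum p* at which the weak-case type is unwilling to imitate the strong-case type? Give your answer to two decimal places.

1.76

The weak-case type at p = 0 receives 396; imitating at p* yields 548 − 49·p*².
Indifference: 396 = 548 − 49·p*², so p*² = (548 − 396) / 49 ≈ 3.1020.
p* = √3.1020 ≈ 1.76.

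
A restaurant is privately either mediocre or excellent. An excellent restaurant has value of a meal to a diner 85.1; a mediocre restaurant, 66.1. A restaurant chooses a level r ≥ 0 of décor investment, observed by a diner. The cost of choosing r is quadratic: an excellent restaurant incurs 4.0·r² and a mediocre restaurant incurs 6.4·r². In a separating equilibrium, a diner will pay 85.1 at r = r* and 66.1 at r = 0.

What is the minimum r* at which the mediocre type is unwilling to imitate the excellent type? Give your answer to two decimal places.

1.72

The mediocre type at r = 0 receives 66.1; imitating at r* yields 85.1 − 6.4·r*².
Indifference: 66.1 = 85.1 − 6.4·r*², so r*² = (85.1 − 66.1) / 6.4 ≈ 2.9688.
r* = √2.9688 ≈ 1.72.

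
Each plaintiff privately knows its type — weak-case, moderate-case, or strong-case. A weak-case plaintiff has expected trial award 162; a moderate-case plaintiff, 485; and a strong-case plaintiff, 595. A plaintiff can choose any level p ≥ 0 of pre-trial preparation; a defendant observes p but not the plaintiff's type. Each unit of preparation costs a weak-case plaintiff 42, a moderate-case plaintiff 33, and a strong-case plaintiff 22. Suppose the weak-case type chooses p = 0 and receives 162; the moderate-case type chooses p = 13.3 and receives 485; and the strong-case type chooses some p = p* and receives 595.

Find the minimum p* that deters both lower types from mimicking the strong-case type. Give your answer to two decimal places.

Moderate-case type (on-path payoff 485 − 33×13.3 = 46.1) won't mimic when 46.1 ≥ 595 − 33·p*, i.e. p* ≥ 16.63.
Weak-case type (on-path payoff 162) won't mimic when 162 ≥ 595 − 42·p*, i.e. p* ≥ 10.31.
Both must hold, so p* = max(10.31, 16.63) = 16.63. The moderate-case type's constraint binds.

16.63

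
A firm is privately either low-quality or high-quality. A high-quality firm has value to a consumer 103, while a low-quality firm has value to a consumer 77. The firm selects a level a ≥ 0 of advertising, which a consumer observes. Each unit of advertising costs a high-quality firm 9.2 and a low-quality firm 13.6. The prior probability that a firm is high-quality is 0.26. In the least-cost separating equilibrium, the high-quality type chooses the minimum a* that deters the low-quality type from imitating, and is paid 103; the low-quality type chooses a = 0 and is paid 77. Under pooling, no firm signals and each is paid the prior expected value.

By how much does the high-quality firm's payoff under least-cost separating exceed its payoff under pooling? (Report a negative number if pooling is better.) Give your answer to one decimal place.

1.7

Least-cost separating signal: a* solves 77 = 103 − 13.6·a*, so a* = (103 − 77)/13.6 ≈ 1.9118.
High-quality type's separating payoff: 103 − 9.2 × a* = 103 − 9.2 × (103 − 77)/13.6 = 103 − 239.2/13.6 ≈ 85.412.
Pooling payoff: 0.26 × 103 + 0.74 × 77 = 83.76.
Difference: 85.412 − 83.76 = 1.652, i.e. 1.7 to one decimal place.
The high-quality type prefers to separate.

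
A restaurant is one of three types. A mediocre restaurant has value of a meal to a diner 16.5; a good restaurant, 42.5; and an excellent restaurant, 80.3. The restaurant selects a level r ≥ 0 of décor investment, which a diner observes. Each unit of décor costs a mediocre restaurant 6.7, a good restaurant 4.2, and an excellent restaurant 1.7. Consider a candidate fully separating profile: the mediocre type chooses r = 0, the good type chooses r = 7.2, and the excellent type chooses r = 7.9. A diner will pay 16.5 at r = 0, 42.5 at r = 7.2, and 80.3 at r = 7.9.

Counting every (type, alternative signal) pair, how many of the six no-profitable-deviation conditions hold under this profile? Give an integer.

Good (own payoff 42.5 − 4.2×7.2 = 12.26): to r=0 gives 16.5 → profitable ✗; to r=7.9 gives 80.3 − 4.2×7.9 = 47.12 → profitable ✗.
Excellent (own payoff 80.3 − 1.7×7.9 = 66.87): to r=0 gives 16.5 → no gain ✓; to r=7.2 gives 42.5 − 1.7×7.2 = 30.26 → no gain ✓.
Mediocre (own payoff 16.5): to r=7.2 gives 42.5 − 6.7×7.2 = -5.74 → no gain ✓; to r=7.9 gives 80.3 − 6.7×7.9 = 27.37 → profitable ✗.
3 of the 6 constraints hold; not an equilibrium.

3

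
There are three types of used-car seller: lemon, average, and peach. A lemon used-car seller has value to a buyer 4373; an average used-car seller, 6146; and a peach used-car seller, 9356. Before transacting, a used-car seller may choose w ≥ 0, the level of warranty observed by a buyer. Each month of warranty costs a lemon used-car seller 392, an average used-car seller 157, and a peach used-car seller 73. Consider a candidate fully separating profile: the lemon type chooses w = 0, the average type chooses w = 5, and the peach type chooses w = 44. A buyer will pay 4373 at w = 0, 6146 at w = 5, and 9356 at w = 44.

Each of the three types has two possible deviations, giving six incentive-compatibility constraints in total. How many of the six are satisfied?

Lemon (own payoff 4373): to w=5 gives 6146 − 392×5 = 4186 → no gain ✓; to w=44 gives 9356 − 392×44 = -7892 → no gain ✓.
Average (own payoff 6146 − 157×5 = 5361): to w=0 gives 4373 → no gain ✓; to w=44 gives 9356 − 157×44 = 2448 → no gain ✓.
Peach (own payoff 9356 − 73×44 = 6144): to w=0 gives 4373 → no gain ✓; to w=5 gives 6146 − 73×5 = 5781 → no gain ✓.
6 of the 6 constraints hold; this profile is a separating equilibrium.

6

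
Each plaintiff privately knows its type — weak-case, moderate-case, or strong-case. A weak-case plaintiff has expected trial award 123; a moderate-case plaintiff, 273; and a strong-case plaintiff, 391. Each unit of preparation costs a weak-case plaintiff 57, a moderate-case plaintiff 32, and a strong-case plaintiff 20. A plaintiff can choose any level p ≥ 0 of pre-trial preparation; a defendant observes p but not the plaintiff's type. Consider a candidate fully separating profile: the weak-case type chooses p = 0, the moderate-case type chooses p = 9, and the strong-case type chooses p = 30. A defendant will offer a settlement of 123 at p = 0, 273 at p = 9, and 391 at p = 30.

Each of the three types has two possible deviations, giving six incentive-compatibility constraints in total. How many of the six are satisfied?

3

Moderate-case (own payoff 273 − 32×9 = -15): to p=0 gives 123 → profitable ✗; to p=30 gives 391 − 32×30 = -569 → no gain ✓.
Weak-case (own payoff 123): to p=9 gives 273 − 57×9 = -240 → no gain ✓; to p=30 gives 391 − 57×30 = -1319 → no gain ✓.
Strong-case (own payoff 391 − 20×30 = -209): to p=0 gives 123 → profitable ✗; to p=9 gives 273 − 20×9 = 93 → profitable ✗.
3 of the 6 constraints hold; not an equilibrium.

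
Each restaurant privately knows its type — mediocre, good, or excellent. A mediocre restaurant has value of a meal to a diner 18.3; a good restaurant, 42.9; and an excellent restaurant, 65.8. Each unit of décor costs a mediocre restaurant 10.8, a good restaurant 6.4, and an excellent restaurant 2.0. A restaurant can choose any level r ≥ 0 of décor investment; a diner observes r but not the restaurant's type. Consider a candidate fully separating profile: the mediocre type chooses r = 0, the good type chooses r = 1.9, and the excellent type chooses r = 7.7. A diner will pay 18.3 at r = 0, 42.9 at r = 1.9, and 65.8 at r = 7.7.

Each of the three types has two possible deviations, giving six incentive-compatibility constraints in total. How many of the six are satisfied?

5

Excellent (own payoff 65.8 − 2.0×7.7 = 50.4): to r=0 gives 18.3 → no gain ✓; to r=1.9 gives 42.9 − 2.0×1.9 = 39.1 → no gain ✓.
Good (own payoff 42.9 − 6.4×1.9 = 30.74): to r=0 gives 18.3 → no gain ✓; to r=7.7 gives 65.8 − 6.4×7.7 = 16.52 → no gain ✓.
Mediocre (own payoff 18.3): to r=1.9 gives 42.9 − 10.8×1.9 = 22.38 → profitable ✗; to r=7.7 gives 65.8 − 10.8×7.7 = -17.36 → no gain ✓.
5 of the 6 constraints hold; not an equilibrium.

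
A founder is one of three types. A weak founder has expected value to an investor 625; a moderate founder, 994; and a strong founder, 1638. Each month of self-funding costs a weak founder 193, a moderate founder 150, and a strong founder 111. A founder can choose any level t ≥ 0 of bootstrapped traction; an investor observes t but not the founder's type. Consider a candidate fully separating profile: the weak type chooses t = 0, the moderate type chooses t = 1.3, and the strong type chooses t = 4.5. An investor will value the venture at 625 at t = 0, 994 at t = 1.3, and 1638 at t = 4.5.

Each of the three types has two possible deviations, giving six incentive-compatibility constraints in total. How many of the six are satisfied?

3

Strong (own payoff 1638 − 111×4.5 = 1138.5): to t=0 gives 625 → no gain ✓; to t=1.3 gives 994 − 111×1.3 = 849.7 → no gain ✓.
Weak (own payoff 625): to t=1.3 gives 994 − 193×1.3 = 743.1 → profitable ✗; to t=4.5 gives 1638 − 193×4.5 = 769.5 → profitable ✗.
Moderate (own payoff 994 − 150×1.3 = 799): to t=0 gives 625 → no gain ✓; to t=4.5 gives 1638 − 150×4.5 = 963 → profitable ✗.
3 of the 6 constraints hold; not an equilibrium.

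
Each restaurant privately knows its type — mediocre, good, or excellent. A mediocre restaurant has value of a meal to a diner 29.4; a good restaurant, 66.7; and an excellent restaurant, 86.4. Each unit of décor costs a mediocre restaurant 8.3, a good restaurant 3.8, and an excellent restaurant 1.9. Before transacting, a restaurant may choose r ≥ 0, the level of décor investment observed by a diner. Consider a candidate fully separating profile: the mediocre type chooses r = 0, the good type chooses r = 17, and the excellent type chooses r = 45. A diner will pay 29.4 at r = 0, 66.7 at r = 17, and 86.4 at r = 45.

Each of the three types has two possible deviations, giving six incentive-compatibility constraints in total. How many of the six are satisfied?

Excellent (own payoff 86.4 − 1.9×45 = 0.9): to r=0 gives 29.4 → profitable ✗; to r=17 gives 66.7 − 1.9×17 = 34.4 → profitable ✗.
Mediocre (own payoff 29.4): to r=17 gives 66.7 − 8.3×17 = -74.4 → no gain ✓; to r=45 gives 86.4 − 8.3×45 = -287.1 → no gain ✓.
Good (own payoff 66.7 − 3.8×17 = 2.1): to r=0 gives 29.4 → profitable ✗; to r=45 gives 86.4 − 3.8×45 = -84.6 → no gain ✓.
3 of the 6 constraints hold; not an equilibrium.

3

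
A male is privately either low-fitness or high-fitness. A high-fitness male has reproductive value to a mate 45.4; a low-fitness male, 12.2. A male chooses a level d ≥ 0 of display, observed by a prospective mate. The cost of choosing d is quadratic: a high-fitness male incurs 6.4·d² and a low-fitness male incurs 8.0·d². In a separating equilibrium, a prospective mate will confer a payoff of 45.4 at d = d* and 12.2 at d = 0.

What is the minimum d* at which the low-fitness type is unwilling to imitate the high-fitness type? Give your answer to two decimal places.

The low-fitness type at d = 0 receives 12.2; imitating at d* yields 45.4 − 8.0·d*².
Indifference: 12.2 = 45.4 − 8.0·d*², so d*² = (45.4 − 12.2) / 8.0 = 4.15.
d* = √4.15 ≈ 2.04.

2.04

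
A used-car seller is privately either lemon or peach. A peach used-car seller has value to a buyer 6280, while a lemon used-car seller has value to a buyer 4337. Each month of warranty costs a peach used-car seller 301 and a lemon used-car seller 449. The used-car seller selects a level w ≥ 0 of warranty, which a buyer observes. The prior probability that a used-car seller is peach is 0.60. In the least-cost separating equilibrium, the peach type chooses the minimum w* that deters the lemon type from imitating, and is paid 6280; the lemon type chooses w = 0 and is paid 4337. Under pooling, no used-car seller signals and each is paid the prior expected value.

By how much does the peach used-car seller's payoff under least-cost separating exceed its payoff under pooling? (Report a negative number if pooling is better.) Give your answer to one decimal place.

Least-cost separating signal: w* solves 4337 = 6280 − 449·w*, so w* = (6280 − 4337)/449 ≈ 4.3274.
Peach type's separating payoff: 6280 − 301 × w* = 6280 − 301 × (6280 − 4337)/449 = 6280 − 584843/449 ≈ 4977.454.
Pooling payoff: 0.60 × 6280 + 0.40 × 4337 = 5502.8.
Difference: 4977.454 − 5502.8 = -525.346, i.e. -525.3 to one decimal place.
The peach type would prefer the pooling outcome.

-525.3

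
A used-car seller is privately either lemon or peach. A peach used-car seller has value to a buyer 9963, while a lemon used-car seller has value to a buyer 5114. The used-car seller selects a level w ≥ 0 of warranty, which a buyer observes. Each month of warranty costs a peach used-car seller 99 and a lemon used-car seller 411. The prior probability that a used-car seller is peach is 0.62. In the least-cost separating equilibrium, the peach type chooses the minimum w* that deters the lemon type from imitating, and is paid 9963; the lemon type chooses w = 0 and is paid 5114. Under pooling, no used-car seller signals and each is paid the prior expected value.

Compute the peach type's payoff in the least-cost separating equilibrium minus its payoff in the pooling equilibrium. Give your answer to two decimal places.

674.61

Least-cost separating signal: w* solves 5114 = 9963 − 411·w*, so w* = (9963 − 5114)/411 ≈ 11.7981.
Peach type's separating payoff: 9963 − 99 × w* = 9963 − 99 × (9963 − 5114)/411 = 9963 − 480051/411 ≈ 8794.9927.
Pooling payoff: 0.62 × 9963 + 0.38 × 5114 = 8120.38.
Difference: 8794.9927 − 8120.38 = 674.6127, i.e. 674.61 to two decimal places.
The peach type prefers to separate.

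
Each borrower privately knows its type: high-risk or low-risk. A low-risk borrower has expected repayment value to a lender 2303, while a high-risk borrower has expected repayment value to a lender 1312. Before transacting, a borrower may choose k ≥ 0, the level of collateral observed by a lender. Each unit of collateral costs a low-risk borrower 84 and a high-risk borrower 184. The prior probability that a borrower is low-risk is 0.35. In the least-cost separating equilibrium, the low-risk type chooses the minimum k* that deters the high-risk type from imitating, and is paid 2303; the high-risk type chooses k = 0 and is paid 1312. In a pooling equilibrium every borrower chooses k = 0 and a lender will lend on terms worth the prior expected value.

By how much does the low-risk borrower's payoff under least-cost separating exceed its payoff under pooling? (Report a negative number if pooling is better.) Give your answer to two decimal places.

191.74

Least-cost separating signal: k* solves 1312 = 2303 − 184·k*, so k* = (2303 − 1312)/184 ≈ 5.3859.
Low-risk type's separating payoff: 2303 − 84 × k* = 2303 − 84 × (2303 − 1312)/184 = 2303 − 83244/184 ≈ 1850.5870.
Pooling payoff: 0.35 × 2303 + 0.65 × 1312 = 1658.85.
Difference: 1850.5870 − 1658.85 = 191.737, i.e. 191.74 to two decimal places.
The low-risk type prefers to separate.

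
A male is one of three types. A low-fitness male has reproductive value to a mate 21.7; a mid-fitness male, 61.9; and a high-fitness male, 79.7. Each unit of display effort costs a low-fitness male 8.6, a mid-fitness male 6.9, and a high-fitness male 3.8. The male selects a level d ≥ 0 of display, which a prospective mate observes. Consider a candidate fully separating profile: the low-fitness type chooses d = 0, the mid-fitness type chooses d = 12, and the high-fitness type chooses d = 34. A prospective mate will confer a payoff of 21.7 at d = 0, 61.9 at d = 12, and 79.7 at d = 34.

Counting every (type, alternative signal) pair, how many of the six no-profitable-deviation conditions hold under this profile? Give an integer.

3

Low-fitness (own payoff 21.7): to d=12 gives 61.9 − 8.6×12 = -41.3 → no gain ✓; to d=34 gives 79.7 − 8.6×34 = -212.7 → no gain ✓.
High-fitness (own payoff 79.7 − 3.8×34 = -49.5): to d=0 gives 21.7 → profitable ✗; to d=12 gives 61.9 − 3.8×12 = 16.3 → profitable ✗.
Mid-fitness (own payoff 61.9 − 6.9×12 = -20.9): to d=0 gives 21.7 → profitable ✗; to d=34 gives 79.7 − 6.9×34 = -154.9 → no gain ✓.
3 of the 6 constraints hold; not an equilibrium.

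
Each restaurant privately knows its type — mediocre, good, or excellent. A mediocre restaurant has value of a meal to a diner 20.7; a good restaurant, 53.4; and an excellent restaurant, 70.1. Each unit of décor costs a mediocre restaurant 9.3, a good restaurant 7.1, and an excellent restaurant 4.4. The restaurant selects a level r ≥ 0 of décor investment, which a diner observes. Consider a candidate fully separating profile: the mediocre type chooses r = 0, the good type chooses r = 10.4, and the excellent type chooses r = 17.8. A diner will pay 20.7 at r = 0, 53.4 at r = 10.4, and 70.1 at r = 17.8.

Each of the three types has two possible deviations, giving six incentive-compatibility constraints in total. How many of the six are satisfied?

3

Excellent (own payoff 70.1 − 4.4×17.8 = -8.22): to r=0 gives 20.7 → profitable ✗; to r=10.4 gives 53.4 − 4.4×10.4 = 7.64 → profitable ✗.
Mediocre (own payoff 20.7): to r=10.4 gives 53.4 − 9.3×10.4 = -43.32 → no gain ✓; to r=17.8 gives 70.1 − 9.3×17.8 = -95.44 → no gain ✓.
Good (own payoff 53.4 − 7.1×10.4 = -20.44): to r=0 gives 20.7 → profitable ✗; to r=17.8 gives 70.1 − 7.1×17.8 = -56.28 → no gain ✓.
3 of the 6 constraints hold; not an equilibrium.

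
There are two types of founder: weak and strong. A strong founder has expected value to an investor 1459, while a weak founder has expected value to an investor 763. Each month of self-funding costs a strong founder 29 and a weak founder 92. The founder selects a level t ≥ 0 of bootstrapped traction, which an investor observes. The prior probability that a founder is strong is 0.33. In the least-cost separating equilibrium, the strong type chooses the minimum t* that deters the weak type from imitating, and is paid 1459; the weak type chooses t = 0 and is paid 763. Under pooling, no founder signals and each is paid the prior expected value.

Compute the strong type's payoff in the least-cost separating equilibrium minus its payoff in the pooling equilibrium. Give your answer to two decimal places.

Least-cost separating signal: t* solves 763 = 1459 − 92·t*, so t* = (1459 − 763)/92 ≈ 7.5652.
Strong type's separating payoff: 1459 − 29 × t* = 1459 − 29 × (1459 − 763)/92 = 1459 − 20184/92 ≈ 1239.6087.
Pooling payoff: 0.33 × 1459 + 0.67 × 763 = 992.68.
Difference: 1239.6087 − 992.68 = 246.9287, i.e. 246.93 to two decimal places.
The strong type prefers to separate.

246.93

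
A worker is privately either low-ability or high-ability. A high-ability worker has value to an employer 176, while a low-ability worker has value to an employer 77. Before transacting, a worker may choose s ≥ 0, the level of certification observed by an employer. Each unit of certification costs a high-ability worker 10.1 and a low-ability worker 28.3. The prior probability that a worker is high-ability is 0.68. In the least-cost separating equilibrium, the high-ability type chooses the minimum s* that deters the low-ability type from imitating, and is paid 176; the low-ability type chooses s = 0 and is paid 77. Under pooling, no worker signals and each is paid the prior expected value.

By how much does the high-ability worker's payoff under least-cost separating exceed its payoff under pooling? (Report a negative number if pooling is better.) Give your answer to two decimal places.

Least-cost separating signal: s* solves 77 = 176 − 28.3·s*, so s* = (176 − 77)/28.3 ≈ 3.4982.
High-ability type's separating payoff: 176 − 10.1 × s* = 176 − 10.1 × (176 − 77)/28.3 = 176 − 999.9/28.3 ≈ 140.6678.
Pooling payoff: 0.68 × 176 + 0.32 × 77 = 144.32.
Difference: 140.6678 − 144.32 = -3.6522, i.e. -3.65 to two decimal places.
The high-ability type would prefer the pooling outcome.

-3.65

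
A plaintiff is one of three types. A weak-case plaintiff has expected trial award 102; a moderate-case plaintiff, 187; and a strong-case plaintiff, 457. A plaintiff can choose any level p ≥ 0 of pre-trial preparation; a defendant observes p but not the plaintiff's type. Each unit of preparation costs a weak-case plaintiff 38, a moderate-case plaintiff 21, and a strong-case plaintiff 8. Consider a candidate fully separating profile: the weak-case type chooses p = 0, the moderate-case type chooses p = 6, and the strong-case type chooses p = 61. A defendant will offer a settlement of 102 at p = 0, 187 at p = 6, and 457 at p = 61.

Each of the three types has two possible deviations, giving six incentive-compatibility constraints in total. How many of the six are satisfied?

Moderate-case (own payoff 187 − 21×6 = 61): to p=0 gives 102 → profitable ✗; to p=61 gives 457 − 21×61 = -824 → no gain ✓.
Strong-case (own payoff 457 − 8×61 = -31): to p=0 gives 102 → profitable ✗; to p=6 gives 187 − 8×6 = 139 → profitable ✗.
Weak-case (own payoff 102): to p=6 gives 187 − 38×6 = -41 → no gain ✓; to p=61 gives 457 − 38×61 = -1861 → no gain ✓.
3 of the 6 constraints hold; not an equilibrium.

3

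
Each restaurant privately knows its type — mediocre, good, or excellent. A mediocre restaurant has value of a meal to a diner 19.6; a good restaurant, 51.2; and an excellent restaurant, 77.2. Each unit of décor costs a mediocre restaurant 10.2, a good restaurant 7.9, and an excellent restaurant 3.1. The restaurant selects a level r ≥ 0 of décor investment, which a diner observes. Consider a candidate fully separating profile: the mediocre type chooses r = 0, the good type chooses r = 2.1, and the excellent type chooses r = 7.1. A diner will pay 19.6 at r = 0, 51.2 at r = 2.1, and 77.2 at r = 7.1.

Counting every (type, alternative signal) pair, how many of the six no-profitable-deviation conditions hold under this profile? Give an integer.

Excellent (own payoff 77.2 − 3.1×7.1 = 55.19): to r=0 gives 19.6 → no gain ✓; to r=2.1 gives 51.2 − 3.1×2.1 = 44.69 → no gain ✓.
Good (own payoff 51.2 − 7.9×2.1 = 34.61): to r=0 gives 19.6 → no gain ✓; to r=7.1 gives 77.2 − 7.9×7.1 = 21.11 → no gain ✓.
Mediocre (own payoff 19.6): to r=2.1 gives 51.2 − 10.2×2.1 = 29.78 → profitable ✗; to r=7.1 gives 77.2 − 10.2×7.1 = 4.78 → no gain ✓.
5 of the 6 constraints hold; not an equilibrium.

5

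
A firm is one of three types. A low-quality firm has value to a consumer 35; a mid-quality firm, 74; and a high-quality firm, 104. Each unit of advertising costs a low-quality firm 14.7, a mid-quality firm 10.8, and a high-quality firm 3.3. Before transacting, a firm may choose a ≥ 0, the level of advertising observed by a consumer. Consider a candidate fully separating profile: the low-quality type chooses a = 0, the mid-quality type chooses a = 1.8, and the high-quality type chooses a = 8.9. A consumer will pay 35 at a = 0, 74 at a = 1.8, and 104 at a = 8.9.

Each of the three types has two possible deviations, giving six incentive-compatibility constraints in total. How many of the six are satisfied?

High-quality (own payoff 104 − 3.3×8.9 = 74.63): to a=0 gives 35 → no gain ✓; to a=1.8 gives 74 − 3.3×1.8 = 68.06 → no gain ✓.
Low-quality (own payoff 35): to a=1.8 gives 74 − 14.7×1.8 = 47.54 → profitable ✗; to a=8.9 gives 104 − 14.7×8.9 = -26.83 → no gain ✓.
Mid-quality (own payoff 74 − 10.8×1.8 = 54.56): to a=0 gives 35 → no gain ✓; to a=8.9 gives 104 − 10.8×8.9 = 7.88 → no gain ✓.
5 of the 6 constraints hold; not an equilibrium.

5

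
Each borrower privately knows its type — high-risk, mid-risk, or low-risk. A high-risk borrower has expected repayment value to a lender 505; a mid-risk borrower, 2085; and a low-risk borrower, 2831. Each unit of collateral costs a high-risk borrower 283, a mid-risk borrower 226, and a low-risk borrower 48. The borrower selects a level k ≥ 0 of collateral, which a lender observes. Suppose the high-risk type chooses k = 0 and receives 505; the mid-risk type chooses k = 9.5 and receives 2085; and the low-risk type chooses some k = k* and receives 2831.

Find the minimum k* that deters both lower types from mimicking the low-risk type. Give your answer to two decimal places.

12.80

Mid-risk type (on-path payoff 2085 − 226×9.5 = -62) won't mimic when -62 ≥ 2831 − 226·k*, i.e. k* ≥ 12.80.
High-risk type (on-path payoff 505) won't mimic when 505 ≥ 2831 − 283·k*, i.e. k* ≥ 8.22.
Both must hold, so k* = max(8.22, 12.80) = 12.80. The mid-risk type's constraint binds.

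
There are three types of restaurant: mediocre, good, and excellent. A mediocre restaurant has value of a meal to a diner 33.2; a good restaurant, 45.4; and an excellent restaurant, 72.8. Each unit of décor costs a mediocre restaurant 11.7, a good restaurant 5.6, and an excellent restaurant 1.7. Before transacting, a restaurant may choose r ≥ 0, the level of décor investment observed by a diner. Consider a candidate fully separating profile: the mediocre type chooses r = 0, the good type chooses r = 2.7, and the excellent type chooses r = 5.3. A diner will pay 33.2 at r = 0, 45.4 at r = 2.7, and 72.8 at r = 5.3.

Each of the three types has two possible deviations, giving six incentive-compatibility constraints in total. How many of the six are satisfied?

4

Good (own payoff 45.4 − 5.6×2.7 = 30.28): to r=0 gives 33.2 → profitable ✗; to r=5.3 gives 72.8 − 5.6×5.3 = 43.12 → profitable ✗.
Mediocre (own payoff 33.2): to r=2.7 gives 45.4 − 11.7×2.7 = 13.81 → no gain ✓; to r=5.3 gives 72.8 − 11.7×5.3 = 10.79 → no gain ✓.
Excellent (own payoff 72.8 − 1.7×5.3 = 63.79): to r=0 gives 33.2 → no gain ✓; to r=2.7 gives 45.4 − 1.7×2.7 = 40.81 → no gain ✓.
4 of the 6 constraints hold; not an equilibrium.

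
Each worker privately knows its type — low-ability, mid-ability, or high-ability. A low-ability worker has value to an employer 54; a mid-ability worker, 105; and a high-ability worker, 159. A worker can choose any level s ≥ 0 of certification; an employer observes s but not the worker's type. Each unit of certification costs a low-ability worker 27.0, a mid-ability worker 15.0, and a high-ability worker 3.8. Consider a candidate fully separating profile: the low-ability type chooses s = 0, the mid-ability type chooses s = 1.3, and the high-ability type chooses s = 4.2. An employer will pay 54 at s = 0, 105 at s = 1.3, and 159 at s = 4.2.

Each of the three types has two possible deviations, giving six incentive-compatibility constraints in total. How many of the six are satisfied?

4

Low-ability (own payoff 54): to s=1.3 gives 105 − 27.0×1.3 = 69.9 → profitable ✗; to s=4.2 gives 159 − 27.0×4.2 = 45.6 → no gain ✓.
Mid-ability (own payoff 105 − 15.0×1.3 = 85.5): to s=0 gives 54 → no gain ✓; to s=4.2 gives 159 − 15.0×4.2 = 96 → profitable ✗.
High-ability (own payoff 159 − 3.8×4.2 = 143.04): to s=0 gives 54 → no gain ✓; to s=1.3 gives 105 − 3.8×1.3 = 100.06 → no gain ✓.
4 of the 6 constraints hold; not an equilibrium.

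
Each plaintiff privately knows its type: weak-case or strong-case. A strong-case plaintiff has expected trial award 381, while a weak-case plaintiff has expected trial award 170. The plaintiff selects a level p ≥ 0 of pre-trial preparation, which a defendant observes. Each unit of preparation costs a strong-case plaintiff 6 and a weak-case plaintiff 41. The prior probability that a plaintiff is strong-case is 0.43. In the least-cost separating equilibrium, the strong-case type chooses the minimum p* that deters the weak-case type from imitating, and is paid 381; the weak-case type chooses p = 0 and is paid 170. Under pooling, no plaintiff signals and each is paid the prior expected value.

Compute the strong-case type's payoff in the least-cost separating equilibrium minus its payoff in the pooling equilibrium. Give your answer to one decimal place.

89.4

Least-cost separating signal: p* solves 170 = 381 − 41·p*, so p* = (381 − 170)/41 ≈ 5.1463.
Strong-case type's separating payoff: 381 − 6 × p* = 381 − 6 × (381 − 170)/41 = 381 − 1266/41 ≈ 350.122.
Pooling payoff: 0.43 × 381 + 0.57 × 170 = 260.73.
Difference: 350.122 − 260.73 = 89.392, i.e. 89.4 to one decimal place.
The strong-case type prefers to separate.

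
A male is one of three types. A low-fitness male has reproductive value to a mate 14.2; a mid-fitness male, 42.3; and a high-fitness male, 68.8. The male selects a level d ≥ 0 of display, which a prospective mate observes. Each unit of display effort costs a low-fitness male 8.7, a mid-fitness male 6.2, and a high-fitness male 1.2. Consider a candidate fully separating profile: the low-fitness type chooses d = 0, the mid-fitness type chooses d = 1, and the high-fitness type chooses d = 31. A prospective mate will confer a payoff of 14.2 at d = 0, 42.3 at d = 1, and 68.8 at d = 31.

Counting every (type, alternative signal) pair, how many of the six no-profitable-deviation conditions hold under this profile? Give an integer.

Low-fitness (own payoff 14.2): to d=1 gives 42.3 − 8.7×1 = 33.6 → profitable ✗; to d=31 gives 68.8 − 8.7×31 = -200.9 → no gain ✓.
High-fitness (own payoff 68.8 − 1.2×31 = 31.6): to d=0 gives 14.2 → no gain ✓; to d=1 gives 42.3 − 1.2×1 = 41.1 → profitable ✗.
Mid-fitness (own payoff 42.3 − 6.2×1 = 36.1): to d=0 gives 14.2 → no gain ✓; to d=31 gives 68.8 − 6.2×31 = -123.4 → no gain ✓.
4 of the 6 constraints hold; not an equilibrium.

4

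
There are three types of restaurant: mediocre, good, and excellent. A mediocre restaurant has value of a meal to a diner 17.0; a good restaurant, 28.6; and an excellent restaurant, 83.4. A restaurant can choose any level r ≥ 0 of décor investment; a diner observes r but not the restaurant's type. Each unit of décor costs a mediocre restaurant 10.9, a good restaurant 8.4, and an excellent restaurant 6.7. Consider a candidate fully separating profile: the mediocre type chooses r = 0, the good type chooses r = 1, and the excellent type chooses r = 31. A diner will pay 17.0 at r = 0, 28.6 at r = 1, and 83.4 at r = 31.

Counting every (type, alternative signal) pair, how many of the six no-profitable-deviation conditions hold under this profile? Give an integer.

Good (own payoff 28.6 − 8.4×1 = 20.2): to r=0 gives 17.0 → no gain ✓; to r=31 gives 83.4 − 8.4×31 = -177 → no gain ✓.
Mediocre (own payoff 17.0): to r=1 gives 28.6 − 10.9×1 = 17.7 → profitable ✗; to r=31 gives 83.4 − 10.9×31 = -254.5 → no gain ✓.
Excellent (own payoff 83.4 − 6.7×31 = -124.3): to r=0 gives 17.0 → profitable ✗; to r=1 gives 28.6 − 6.7×1 = 21.9 → profitable ✗.
3 of the 6 constraints hold; not an equilibrium.

3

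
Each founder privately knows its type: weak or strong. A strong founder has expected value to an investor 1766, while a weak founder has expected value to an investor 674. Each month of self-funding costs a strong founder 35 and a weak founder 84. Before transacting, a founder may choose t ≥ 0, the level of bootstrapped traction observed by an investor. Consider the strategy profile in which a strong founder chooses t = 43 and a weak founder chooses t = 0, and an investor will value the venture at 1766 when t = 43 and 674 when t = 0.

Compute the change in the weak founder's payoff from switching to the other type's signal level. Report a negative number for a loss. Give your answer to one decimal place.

-2520.0

Playing t = 0 the weak founder receives 674.
Deviating to t = 43 brings payment 1766 at cost 84 × 43 = 3612, netting -1846.
Gain from deviating: -1846 − 674 = -2520.0.
The gain is negative, so the weak type's incentive-compatibility constraint is satisfied.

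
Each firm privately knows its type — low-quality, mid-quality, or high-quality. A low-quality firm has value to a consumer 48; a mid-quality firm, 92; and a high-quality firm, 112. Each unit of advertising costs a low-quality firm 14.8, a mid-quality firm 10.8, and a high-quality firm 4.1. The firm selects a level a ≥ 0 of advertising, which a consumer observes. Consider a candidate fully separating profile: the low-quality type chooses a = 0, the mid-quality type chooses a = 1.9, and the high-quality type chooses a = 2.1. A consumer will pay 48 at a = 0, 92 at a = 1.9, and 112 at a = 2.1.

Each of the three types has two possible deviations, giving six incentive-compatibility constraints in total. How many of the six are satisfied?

3

Mid-quality (own payoff 92 − 10.8×1.9 = 71.48): to a=0 gives 48 → no gain ✓; to a=2.1 gives 112 − 10.8×2.1 = 89.32 → profitable ✗.
Low-quality (own payoff 48): to a=1.9 gives 92 − 14.8×1.9 = 63.88 → profitable ✗; to a=2.1 gives 112 − 14.8×2.1 = 80.92 → profitable ✗.
High-quality (own payoff 112 − 4.1×2.1 = 103.39): to a=0 gives 48 → no gain ✓; to a=1.9 gives 92 − 4.1×1.9 = 84.21 → no gain ✓.
3 of the 6 constraints hold; not an equilibrium.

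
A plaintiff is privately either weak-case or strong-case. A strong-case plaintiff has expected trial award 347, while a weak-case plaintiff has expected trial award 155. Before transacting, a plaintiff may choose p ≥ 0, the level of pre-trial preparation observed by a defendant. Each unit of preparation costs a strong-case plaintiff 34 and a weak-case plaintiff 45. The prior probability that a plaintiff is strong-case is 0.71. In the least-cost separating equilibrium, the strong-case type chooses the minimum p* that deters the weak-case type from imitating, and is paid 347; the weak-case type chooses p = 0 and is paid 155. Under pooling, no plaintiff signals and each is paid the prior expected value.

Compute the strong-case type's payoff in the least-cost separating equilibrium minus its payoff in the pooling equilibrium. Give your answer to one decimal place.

-89.4

Least-cost separating signal: p* solves 155 = 347 − 45·p*, so p* = (347 − 155)/45 ≈ 4.2667.
Strong-case type's separating payoff: 347 − 34 × p* = 347 − 34 × (347 − 155)/45 = 347 − 6528/45 ≈ 201.933.
Pooling payoff: 0.71 × 347 + 0.29 × 155 = 291.32.
Difference: 201.933 − 291.32 = -89.387, i.e. -89.4 to one decimal place.
The strong-case type would prefer the pooling outcome.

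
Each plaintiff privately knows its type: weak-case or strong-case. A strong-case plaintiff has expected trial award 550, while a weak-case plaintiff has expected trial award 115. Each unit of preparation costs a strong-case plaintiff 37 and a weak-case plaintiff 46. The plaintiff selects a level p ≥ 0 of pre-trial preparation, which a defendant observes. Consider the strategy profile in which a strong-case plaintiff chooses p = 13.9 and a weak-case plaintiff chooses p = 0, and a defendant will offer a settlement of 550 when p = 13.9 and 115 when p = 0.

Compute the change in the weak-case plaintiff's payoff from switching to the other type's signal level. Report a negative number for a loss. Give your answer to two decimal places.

Playing p = 0 the weak-case plaintiff receives 115.
Deviating to p = 13.9 brings payment 550 at cost 46 × 13.9 = 639.4, netting -89.4.
Gain from deviating: -89.4 − 115 = -204.40.
The gain is negative, so the weak-case type's incentive-compatibility constraint is satisfied.

-204.40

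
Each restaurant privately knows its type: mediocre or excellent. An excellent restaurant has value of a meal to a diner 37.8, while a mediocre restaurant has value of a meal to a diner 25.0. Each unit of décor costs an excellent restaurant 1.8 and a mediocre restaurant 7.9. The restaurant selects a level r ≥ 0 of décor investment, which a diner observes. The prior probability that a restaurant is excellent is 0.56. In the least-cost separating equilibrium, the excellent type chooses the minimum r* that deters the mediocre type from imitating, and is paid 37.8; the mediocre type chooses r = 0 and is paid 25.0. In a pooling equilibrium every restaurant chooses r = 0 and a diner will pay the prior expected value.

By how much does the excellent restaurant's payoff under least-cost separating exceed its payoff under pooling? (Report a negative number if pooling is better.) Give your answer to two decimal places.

2.72

Least-cost separating signal: r* solves 25.0 = 37.8 − 7.9·r*, so r* = (37.8 − 25.0)/7.9 ≈ 1.6203.
Excellent type's separating payoff: 37.8 − 1.8 × r* = 37.8 − 1.8 × (37.8 − 25.0)/7.9 = 37.8 − 23.04/7.9 ≈ 34.8835.
Pooling payoff: 0.56 × 37.8 + 0.44 × 25.0 = 32.168.
Difference: 34.8835 − 32.168 = 2.7155, i.e. 2.72 to two decimal places.
The excellent type prefers to separate.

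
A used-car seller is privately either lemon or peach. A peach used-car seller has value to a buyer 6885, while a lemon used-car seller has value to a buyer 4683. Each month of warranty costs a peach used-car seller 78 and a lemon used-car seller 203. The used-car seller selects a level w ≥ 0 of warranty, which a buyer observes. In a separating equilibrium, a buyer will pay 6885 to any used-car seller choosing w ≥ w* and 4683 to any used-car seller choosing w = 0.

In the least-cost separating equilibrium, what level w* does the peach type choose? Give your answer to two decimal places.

A lemon used-car seller choosing w = 0 receives 4683.
Imitating at w* instead would pay 6885 at cost 203·w*, netting 6885 − 203·w*.
Indifference: 4683 = 6885 − 203·w*, so w* = (6885 − 4683) / 203 ≈ 10.85.
This is the lemon type's binding incentive-compatibility constraint; any w ≥ 10.85 sustains separation on that side.

10.85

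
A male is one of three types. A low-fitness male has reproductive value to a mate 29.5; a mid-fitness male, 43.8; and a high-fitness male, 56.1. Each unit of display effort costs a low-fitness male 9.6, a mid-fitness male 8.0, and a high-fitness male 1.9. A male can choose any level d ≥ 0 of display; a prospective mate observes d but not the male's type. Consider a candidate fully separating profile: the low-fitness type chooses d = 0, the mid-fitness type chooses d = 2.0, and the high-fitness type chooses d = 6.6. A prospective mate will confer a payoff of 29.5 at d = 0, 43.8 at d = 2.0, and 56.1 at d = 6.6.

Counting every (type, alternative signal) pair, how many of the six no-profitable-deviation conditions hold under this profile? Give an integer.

5

High-fitness (own payoff 56.1 − 1.9×6.6 = 43.56): to d=0 gives 29.5 → no gain ✓; to d=2.0 gives 43.8 − 1.9×2.0 = 40 → no gain ✓.
Mid-fitness (own payoff 43.8 − 8.0×2.0 = 27.8): to d=0 gives 29.5 → profitable ✗; to d=6.6 gives 56.1 − 8.0×6.6 = 3.3 → no gain ✓.
Low-fitness (own payoff 29.5): to d=2.0 gives 43.8 − 9.6×2.0 = 24.6 → no gain ✓; to d=6.6 gives 56.1 − 9.6×6.6 = -7.26 → no gain ✓.
5 of the 6 constraints hold; not an equilibrium.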